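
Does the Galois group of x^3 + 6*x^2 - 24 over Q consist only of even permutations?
The polynomial is irreducible of degree 3 over Q. Its discriminant is 5184 = 72^2, a perfect square. A Galois group lies in the alternating group exactly when the discriminant is a square in Q, so the Galois group (C_3) is contained in A_3.

Yes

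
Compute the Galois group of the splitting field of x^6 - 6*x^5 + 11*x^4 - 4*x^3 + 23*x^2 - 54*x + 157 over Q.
S_4

The polynomial f is an irreducible sextic over Q, so G = Gal(f/Q) is one of the 16 transitive subgroups 6T1, ..., 6T16 of S_6. The discriminant of f is -5497558138880000, which is not a perfect square, so G is not contained in A_6. The transitive groups of degree 6 not contained in A_6 are: C_6 (6T1, order 6), S_3 (6T2, order 6), D_6 (6T3, order 12), C_3 x S_3 (6T5, order 18), A_4 x C_2 (6T6, order 24), S_4 (6T8, order 24), S_3 x S_3 (6T9, order 36), S_4 x C_2 (6T11, order 48), (S_3 x S_3) : C_2 (6T13, order 72), PGL(2,5) (6T14, order 120), S_6 (6T16, order 720). By Dedekind's theorem, for a prime p not dividing disc(f) the degrees of the irreducible factors of f mod p form the cycle type of an element of G. Factoring f modulo the 22 such primes p <= 89 (skipping 2, 5, which divide the discriminant), each new pattern first appears at: mod 3: f = (x^3 + x^2 + x + 2)(x^3 + 2x^2 + 2x + 2), pattern 3+3; mod 7: f = (x^2 + 2)(x^2 + 3x + 6)(x^2 + 5x + 2), pattern 2+2+2; mod 13: f = (x + 4)(x + 7)(x^4 + 9x^3 + x^2 + 6x + 7), pattern 4+1+1; mod 43: f = (x + 18)(x + 23)(x^2 + 41x + 17)(x^2 + 41x + 41), pattern 2+2+1+1. No other pattern occurs in this range, so the set of observed cycle types is {3+3, 2+2+2, 4+1+1, 2+2+1+1}. The candidates containing elements of all these cycle types are S_4 (6T8) of order 24, S_4 x C_2 (6T11) of order 48, PGL(2,5) (6T14) of order 120, S_6 (6T16) of order 720; the others are excluded. The observed types are precisely the cycle types that occur in S_4 (6T8) (apart from the identity). Each of the other remaining candidates has further cycle types, and by the Chebotarev density theorem the matching factorization patterns would occur for a proportion of primes equal to their share of the group: S_4 x C_2 (6T11) additionally contains elements of type 6, 4+2, 2+1+1+1+1 (17 of its 48 elements, about 35% of primes); PGL(2,5) (6T14) additionally contains elements of type 6, 5+1 (44 of its 120 elements, about 37% of primes); S_6 (6T16) additionally contains elements of type 6, 5+1, 4+2, 3+2+1, 3+1+1+1, 2+1+1+1+1 (529 of its 720 elements, about 73% of primes). None of the 22 primes tested shows any such pattern (for each of these groups the chance of that is below 10^-4), which rules them out. Hence G = S_4 (6T8), of order 24.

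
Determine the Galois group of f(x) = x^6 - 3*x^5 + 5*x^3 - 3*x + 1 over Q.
The polynomial f is an irreducible sextic over Q, so G = Gal(f/Q) is one of the 16 transitive subgroups 6T1, ..., 6T16 of S_6. The discriminant of f is -34992, which is not a perfect square, so G is not contained in A_6. The transitive groups of degree 6 not contained in A_6 are: C_6 (6T1, order 6), S_3 (6T2, order 6), D_6 (6T3, order 12), C_3 x S_3 (6T5, order 18), A_4 x C_2 (6T6, order 24), S_4 (6T8, order 24), S_3 x S_3 (6T9, order 36), S_4 x C_2 (6T11, order 48), (S_3 x S_3) : C_2 (6T13, order 72), PGL(2,5) (6T14, order 120), S_6 (6T16, order 720). By Dedekind's theorem, for a prime p not dividing disc(f) the degrees of the irreducible factors of f mod p form the cycle type of an element of G. Factoring f modulo the 23 such primes p <= 97 (skipping 2, 3, which divide the discriminant), each new pattern first appears at: mod 5: f = (x^2 + x + 1)(x^2 + 2x + 3)(x^2 + 4x + 2), pattern 2+2+2; mod 7: f = (x^3 + x^2 + 3x + 1)(x^3 + 3x^2 + x + 1), pattern 3+3; mod 31: f = (x + 3)(x + 7)(x + 9)(x + 21)(x + 23)(x + 27), pattern 1+1+1+1+1+1. No other pattern occurs in this range, so the set of observed cycle types is {2+2+2, 3+3, 1+1+1+1+1+1}. The candidates containing elements of all these cycle types are C_6 (6T1) of order 6, S_3 (6T2) of order 6, D_6 (6T3) of order 12, C_3 x S_3 (6T5) of order 18, A_4 x C_2 (6T6) of order 24, S_4 (6T8) of order 24, S_3 x S_3 (6T9) of order 36, S_4 x C_2 (6T11) of order 48, (S_3 x S_3) : C_2 (6T13) of order 72, PGL(2,5) (6T14) of order 120, S_6 (6T16) of order 720; the others are excluded. The observed types are precisely the cycle types that occur in S_3 (6T2). Each of the other remaining candidates has further cycle types, and by the Chebotarev density theorem the matching factorization patterns would occur for a proportion of primes equal to their share of the group: C_6 (6T1) additionally contains elements of type 6 (2 of its 6 elements, about 33% of primes); D_6 (6T3) additionally contains elements of type 6, 2+2+1+1 (5 of its 12 elements, about 42% of primes); C_3 x S_3 (6T5) additionally contains elements of type 6, 3+1+1+1 (10 of its 18 elements, about 56% of primes); A_4 x C_2 (6T6) additionally contains elements of type 6, 2+2+1+1, 2+1+1+1+1 (14 of its 24 elements, about 58% of primes); S_4 (6T8) additionally contains elements of type 4+1+1, 2+2+1+1 (9 of its 24 elements, about 38% of primes); S_3 x S_3 (6T9) additionally contains elements of type 6, 3+1+1+1, 2+2+1+1 (25 of its 36 elements, about 69% of primes); S_4 x C_2 (6T11) additionally contains elements of type 6, 4+2, 4+1+1, 2+2+1+1, 2+1+1+1+1 (32 of its 48 elements, about 67% of primes); (S_3 x S_3) : C_2 (6T13) additionally contains elements of type 6, 4+2, 3+2+1, 3+1+1+1, 2+2+1+1, 2+1+1+1+1 (61 of its 72 elements, about 85% of primes); PGL(2,5) (6T14) additionally contains elements of type 6, 5+1, 4+1+1, 2+2+1+1 (89 of its 120 elements, about 74% of primes); S_6 (6T16) additionally contains elements of type 6, 5+1, 4+2, 4+1+1, 3+2+1, 3+1+1+1, 2+2+1+1, 2+1+1+1+1 (664 of its 720 elements, about 92% of primes). None of the 23 primes tested shows any such pattern (for each of these groups the chance of that is below 10^-4), which rules them out. Hence G = S_3 (6T2), of order 6.

S_3, S_3 acting on 6 points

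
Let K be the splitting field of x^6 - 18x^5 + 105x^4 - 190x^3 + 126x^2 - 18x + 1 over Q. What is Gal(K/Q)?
6T14: PGL(2,5)

The polynomial f is an irreducible sextic over Q, so G = Gal(f/Q) is one of the 16 transitive subgroups 6T1, ..., 6T16 of S_6. The discriminant of f is -31321103260608, which is not a perfect square, so G is not contained in A_6. The transitive groups of degree 6 not contained in A_6 are: C_6 (6T1, order 6), S_3 (6T2, order 6), D_6 (6T3, order 12), C_3 x S_3 (6T5, order 18), A_4 x C_2 (6T6, order 24), S_4 (6T8, order 24), S_3 x S_3 (6T9, order 36), S_4 x C_2 (6T11, order 48), (S_3 x S_3) : C_2 (6T13, order 72), PGL(2,5) (6T14, order 120), S_6 (6T16, order 720). By Dedekind's theorem, for a prime p not dividing disc(f) the degrees of the irreducible factors of f mod p form the cycle type of an element of G. Factoring f modulo the 21 such primes p <= 89 (skipping 2, 3, 7, which divide the discriminant), each new pattern first appears at: mod 5: f = (x^6 + 2x^5 + x^2 + 2x + 1), pattern 6; mod 11: f = (x + 4)(x^5 + 6x^3 + 6x^2 + 3x + 3), pattern 5+1; mod 13: f = (x + 2)(x + 11)(x^4 + 8x^3 + 5x^2 + 11x + 3), pattern 4+1+1; mod 23: f = (x + 7)(x + 15)(x^2 + 2x + 9)(x^2 + 4x + 12), pattern 2+2+1+1; mod 43: f = (x^3 + 27x^2 + 29x + 31)(x^3 + 41x^2 + x + 25), pattern 3+3; mod 61: f = (x^2 + 27x + 56)(x^2 + 37x + 15)(x^2 + 40x + 13), pattern 2+2+2. No other pattern occurs in this range, so the set of observed cycle types is {6, 5+1, 4+1+1, 2+2+1+1, 3+3, 2+2+2}. The candidates containing elements of all these cycle types are PGL(2,5) (6T14) of order 120, S_6 (6T16) of order 720; the others are excluded. The observed types are precisely the cycle types that occur in PGL(2,5) (6T14) (apart from the identity). Each of the other remaining candidates has further cycle types, and by the Chebotarev density theorem the matching factorization patterns would occur for a proportion of primes equal to their share of the group: S_6 (6T16) additionally contains elements of type 4+2, 3+2+1, 3+1+1+1, 2+1+1+1+1 (265 of its 720 elements, about 37% of primes). None of the 21 primes tested shows any such pattern (for each of these groups the chance of that is below 10^-4), which rules them out. Hence G = PGL(2,5) (6T14), of order 120.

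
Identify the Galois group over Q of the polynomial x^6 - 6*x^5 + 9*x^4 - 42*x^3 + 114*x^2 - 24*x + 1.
A_4 x C_2 (also written A4xC2)

The polynomial f is an irreducible sextic over Q, so G = Gal(f/Q) is one of the 16 transitive subgroups 6T1, ..., 6T16 of S_6. The discriminant of f is -153891765817344, which is not a perfect square, so G is not contained in A_6. The transitive groups of degree 6 not contained in A_6 are: C_6 (6T1, order 6), S_3 (6T2, order 6), D_6 (6T3, order 12), C_3 x S_3 (6T5, order 18), A_4 x C_2 (6T6, order 24), S_4 (6T8, order 24), S_3 x S_3 (6T9, order 36), S_4 x C_2 (6T11, order 48), (S_3 x S_3) : C_2 (6T13, order 72), PGL(2,5) (6T14, order 120), S_6 (6T16, order 720). By Dedekind's theorem, for a prime p not dividing disc(f) the degrees of the irreducible factors of f mod p form the cycle type of an element of G. Factoring f modulo the 33 such primes p <= 149 (skipping 2, 3, which divide the discriminant), each new pattern first appears at: mod 5: f = (x^3 + x^2 + 1)(x^3 + 3x^2 + x + 1), pattern 3+3; mod 7: f = (x^6 + x^5 + 2x^4 + 2x^2 + 4x + 1), pattern 6; mod 17: f = (x + 2)(x + 4)(x^2 + x + 2)(x^2 + 4x + 16), pattern 2+2+1+1; mod 19: f = (x + 3)(x + 8)(x + 14)(x + 15)(x^2 + 11x + 4), pattern 2+1+1+1+1; mod 71: f = (x^2 + 30x + 5)(x^2 + 48x + 37)(x^2 + 58x + 38), pattern 2+2+2. No other pattern occurs in this range, so the set of observed cycle types is {3+3, 6, 2+2+1+1, 2+1+1+1+1, 2+2+2}. The candidates containing elements of all these cycle types are A_4 x C_2 (6T6) of order 24, S_4 x C_2 (6T11) of order 48, (S_3 x S_3) : C_2 (6T13) of order 72, S_6 (6T16) of order 720; the others are excluded. The observed types are precisely the cycle types that occur in A_4 x C_2 (6T6) (apart from the identity). Each of the other remaining candidates has further cycle types, and by the Chebotarev density theorem the matching factorization patterns would occur for a proportion of primes equal to their share of the group: S_4 x C_2 (6T11) additionally contains elements of type 4+2, 4+1+1 (12 of its 48 elements, about 25% of primes); (S_3 x S_3) : C_2 (6T13) additionally contains elements of type 4+2, 3+2+1, 3+1+1+1 (34 of its 72 elements, about 47% of primes); S_6 (6T16) additionally contains elements of type 5+1, 4+2, 4+1+1, 3+2+1, 3+1+1+1 (484 of its 720 elements, about 67% of primes). None of the 33 primes tested shows any such pattern (for each of these groups the chance of that is below 10^-4), which rules them out. Hence G = A_4 x C_2 (6T6), of order 24.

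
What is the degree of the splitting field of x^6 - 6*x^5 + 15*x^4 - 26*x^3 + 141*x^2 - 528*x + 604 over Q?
6

The degree of the splitting field over Q equals the order of the Galois group, so first determine the group. The polynomial f is an irreducible sextic over Q, so G = Gal(f/Q) is one of the 16 transitive subgroups 6T1, ..., 6T16 of S_6. The discriminant of f is -941328478973952, which is not a perfect square, so G is not contained in A_6. The transitive groups of degree 6 not contained in A_6 are: C_6 (6T1, order 6), S_3 (6T2, order 6), D_6 (6T3, order 12), C_3 x S_3 (6T5, order 18), A_4 x C_2 (6T6, order 24), S_4 (6T8, order 24), S_3 x S_3 (6T9, order 36), S_4 x C_2 (6T11, order 48), (S_3 x S_3) : C_2 (6T13, order 72), PGL(2,5) (6T14, order 120), S_6 (6T16, order 720). By Dedekind's theorem, for a prime p not dividing disc(f) the degrees of the irreducible factors of f mod p form the cycle type of an element of G. Factoring f modulo the 23 such primes p <= 103 (skipping 2, 3, 17, 67, which divide the discriminant), each new pattern first appears at: mod 5: f = (x^2 + 2x + 3)(x^2 + 3x + 4)(x^2 + 4x + 2), pattern 2+2+2; mod 7: f = (x^3 + 4x^2 + x + 3)(x^3 + 4x^2 + 5x + 3), pattern 3+3; mod 61: f = (x + 2)(x + 12)(x + 14)(x + 17)(x + 32)(x + 39), pattern 1+1+1+1+1+1. No other pattern occurs in this range, so the set of observed cycle types is {2+2+2, 3+3, 1+1+1+1+1+1}. The candidates containing elements of all these cycle types are C_6 (6T1) of order 6, S_3 (6T2) of order 6, D_6 (6T3) of order 12, C_3 x S_3 (6T5) of order 18, A_4 x C_2 (6T6) of order 24, S_4 (6T8) of order 24, S_3 x S_3 (6T9) of order 36, S_4 x C_2 (6T11) of order 48, (S_3 x S_3) : C_2 (6T13) of order 72, PGL(2,5) (6T14) of order 120, S_6 (6T16) of order 720; the others are excluded. The observed types are precisely the cycle types that occur in S_3 (6T2). Each of the other remaining candidates has further cycle types, and by the Chebotarev density theorem the matching factorization patterns would occur for a proportion of primes equal to their share of the group: C_6 (6T1) additionally contains elements of type 6 (2 of its 6 elements, about 33% of primes); D_6 (6T3) additionally contains elements of type 6, 2+2+1+1 (5 of its 12 elements, about 42% of primes); C_3 x S_3 (6T5) additionally contains elements of type 6, 3+1+1+1 (10 of its 18 elements, about 56% of primes); A_4 x C_2 (6T6) additionally contains elements of type 6, 2+2+1+1, 2+1+1+1+1 (14 of its 24 elements, about 58% of primes); S_4 (6T8) additionally contains elements of type 4+1+1, 2+2+1+1 (9 of its 24 elements, about 38% of primes); S_3 x S_3 (6T9) additionally contains elements of type 6, 3+1+1+1, 2+2+1+1 (25 of its 36 elements, about 69% of primes); S_4 x C_2 (6T11) additionally contains elements of type 6, 4+2, 4+1+1, 2+2+1+1, 2+1+1+1+1 (32 of its 48 elements, about 67% of primes); (S_3 x S_3) : C_2 (6T13) additionally contains elements of type 6, 4+2, 3+2+1, 3+1+1+1, 2+2+1+1, 2+1+1+1+1 (61 of its 72 elements, about 85% of primes); PGL(2,5) (6T14) additionally contains elements of type 6, 5+1, 4+1+1, 2+2+1+1 (89 of its 120 elements, about 74% of primes); S_6 (6T16) additionally contains elements of type 6, 5+1, 4+2, 4+1+1, 3+2+1, 3+1+1+1, 2+2+1+1, 2+1+1+1+1 (664 of its 720 elements, about 92% of primes). None of the 23 primes tested shows any such pattern (for each of these groups the chance of that is below 10^-4), which rules them out. Hence G = S_3 (6T2), of order 6. The Galois group S_3 (6T2) has order 6, so the splitting field has degree 6 over Q.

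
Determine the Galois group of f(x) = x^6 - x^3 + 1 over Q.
C_6 (order 6)

The polynomial f is an irreducible sextic over Q, so G = Gal(f/Q) is one of the 16 transitive subgroups 6T1, ..., 6T16 of S_6. The discriminant of f is -19683, which is not a perfect square, so G is not contained in A_6. The transitive groups of degree 6 not contained in A_6 are: C_6 (6T1, order 6), S_3 (6T2, order 6), D_6 (6T3, order 12), C_3 x S_3 (6T5, order 18), A_4 x C_2 (6T6, order 24), S_4 (6T8, order 24), S_3 x S_3 (6T9, order 36), S_4 x C_2 (6T11, order 48), (S_3 x S_3) : C_2 (6T13, order 72), PGL(2,5) (6T14, order 120), S_6 (6T16, order 720). By Dedekind's theorem, for a prime p not dividing disc(f) the degrees of the irreducible factors of f mod p form the cycle type of an element of G. Factoring f modulo the 37 such primes p <= 163 (skipping 3, which divides the discriminant), each new pattern first appears at: mod 2: f = (x^6 + x^3 + 1), pattern 6; mod 7: f = (x^3 + 2)(x^3 + 4), pattern 3+3; mod 17: f = (x^2 + 7x + 1)(x^2 + 13x + 1)(x^2 + 14x + 1), pattern 2+2+2; mod 19: f = (x + 4)(x + 5)(x + 6)(x + 9)(x + 16)(x + 17), pattern 1+1+1+1+1+1. No other pattern occurs in this range, so the set of observed cycle types is {6, 3+3, 2+2+2, 1+1+1+1+1+1}. The candidates containing elements of all these cycle types are C_6 (6T1) of order 6, D_6 (6T3) of order 12, C_3 x S_3 (6T5) of order 18, A_4 x C_2 (6T6) of order 24, S_3 x S_3 (6T9) of order 36, S_4 x C_2 (6T11) of order 48, (S_3 x S_3) : C_2 (6T13) of order 72, PGL(2,5) (6T14) of order 120, S_6 (6T16) of order 720; the others are excluded. The observed types are precisely the cycle types that occur in C_6 (6T1). Each of the other remaining candidates has further cycle types, and by the Chebotarev density theorem the matching factorization patterns would occur for a proportion of primes equal to their share of the group: D_6 (6T3) additionally contains elements of type 2+2+1+1 (3 of its 12 elements, about 25% of primes); C_3 x S_3 (6T5) additionally contains elements of type 3+1+1+1 (4 of its 18 elements, about 22% of primes); A_4 x C_2 (6T6) additionally contains elements of type 2+2+1+1, 2+1+1+1+1 (6 of its 24 elements, about 25% of primes); S_3 x S_3 (6T9) additionally contains elements of type 3+1+1+1, 2+2+1+1 (13 of its 36 elements, about 36% of primes); S_4 x C_2 (6T11) additionally contains elements of type 4+2, 4+1+1, 2+2+1+1, 2+1+1+1+1 (24 of its 48 elements, about 50% of primes); (S_3 x S_3) : C_2 (6T13) additionally contains elements of type 4+2, 3+2+1, 3+1+1+1, 2+2+1+1, 2+1+1+1+1 (49 of its 72 elements, about 68% of primes); PGL(2,5) (6T14) additionally contains elements of type 5+1, 4+1+1, 2+2+1+1 (69 of its 120 elements, about 58% of primes); S_6 (6T16) additionally contains elements of type 5+1, 4+2, 4+1+1, 3+2+1, 3+1+1+1, 2+2+1+1, 2+1+1+1+1 (544 of its 720 elements, about 76% of primes). None of the 37 primes tested shows any such pattern (for each of these groups the chance of that is below 10^-4), which rules them out. Hence G = C_6 (6T1), of order 6.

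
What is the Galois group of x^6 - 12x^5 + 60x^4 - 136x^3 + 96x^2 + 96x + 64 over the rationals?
C_3 x S_3 (order 18)

The polynomial f is an irreducible sextic over Q, so G = Gal(f/Q) is one of the 16 transitive subgroups 6T1, ..., 6T16 of S_6. The discriminant of f is -190210142896128, which is not a perfect square, so G is not contained in A_6. The transitive groups of degree 6 not contained in A_6 are: C_6 (6T1, order 6), S_3 (6T2, order 6), D_6 (6T3, order 12), C_3 x S_3 (6T5, order 18), A_4 x C_2 (6T6, order 24), S_4 (6T8, order 24), S_3 x S_3 (6T9, order 36), S_4 x C_2 (6T11, order 48), (S_3 x S_3) : C_2 (6T13, order 72), PGL(2,5) (6T14, order 120), S_6 (6T16, order 720). By Dedekind's theorem, for a prime p not dividing disc(f) the degrees of the irreducible factors of f mod p form the cycle type of an element of G. Factoring f modulo the 33 such primes p <= 149 (skipping 2, 3, which divide the discriminant), each new pattern first appears at: mod 5: f = (x^6 + 3x^5 + 4x^3 + x^2 + x + 4), pattern 6; mod 7: f = (x + 1)(x + 3)(x + 4)(x^3 + x^2 + 5x + 3), pattern 3+1+1+1; mod 17: f = (x^2 + 5x + 14)(x^2 + 6x + 12)(x^2 + 11x + 2), pattern 2+2+2; mod 19: f = (x^3 + 13x^2 + 12x + 1)(x^3 + 13x^2 + 12x + 7), pattern 3+3; mod 73: f = (x + 9)(x + 11)(x + 13)(x + 27)(x + 29)(x + 45), pattern 1+1+1+1+1+1. No other pattern occurs in this range, so the set of observed cycle types is {6, 3+1+1+1, 2+2+2, 3+3, 1+1+1+1+1+1}. The candidates containing elements of all these cycle types are C_3 x S_3 (6T5) of order 18, S_3 x S_3 (6T9) of order 36, (S_3 x S_3) : C_2 (6T13) of order 72, S_6 (6T16) of order 720; the others are excluded. The observed types are precisely the cycle types that occur in C_3 x S_3 (6T5). Each of the other remaining candidates has further cycle types, and by the Chebotarev density theorem the matching factorization patterns would occur for a proportion of primes equal to their share of the group: S_3 x S_3 (6T9) additionally contains elements of type 2+2+1+1 (9 of its 36 elements, about 25% of primes); (S_3 x S_3) : C_2 (6T13) additionally contains elements of type 4+2, 3+2+1, 2+2+1+1, 2+1+1+1+1 (45 of its 72 elements, about 62% of primes); S_6 (6T16) additionally contains elements of type 5+1, 4+2, 4+1+1, 3+2+1, 2+2+1+1, 2+1+1+1+1 (504 of its 720 elements, about 70% of primes). None of the 33 primes tested shows any such pattern (for each of these groups the chance of that is below 10^-4), which rules them out. Hence G = C_3 x S_3 (6T5), of order 18.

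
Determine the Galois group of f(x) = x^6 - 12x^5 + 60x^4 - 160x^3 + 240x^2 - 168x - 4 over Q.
6T15: A_6

The polynomial f is an irreducible sextic over Q, so G = Gal(f/Q) is one of the 16 transitive subgroups 6T1, ..., 6T16 of S_6. The discriminant of f is 746496000000 = 864000^2, a perfect square, so G is contained in A_6. The transitive groups of degree 6 contained in A_6 are: A_4 (6T4, order 12), S_4 (6T7, order 24), (C_3 x C_3) : C_4 (6T10, order 36), PSL(2,5) (6T12, order 60), A_6 (6T15, order 360). By Dedekind's theorem, for a prime p not dividing disc(f) the degrees of the irreducible factors of f mod p form the cycle type of an element of G. Factoring f modulo the 6 such primes p <= 23 (skipping 2, 3, 5, which divide the discriminant), each new pattern first appears at: mod 7: f = (x + 1)(x^5 + x^4 + 3x^3 + 5x^2 + 4x + 3), pattern 5+1; mod 23: f = (x + 5)(x + 10)(x + 19)(x^3 + x + 6), pattern 3+1+1+1. No other pattern occurs in this range, so the set of observed cycle types is {5+1, 3+1+1+1}. Among the candidates above, the only group containing elements of all these cycle types is A_6 (6T15) — each of A_4 (6T4), S_4 (6T7), (C_3 x C_3) : C_4 (6T10), PSL(2,5) (6T12) lacks at least one of them. Hence G = A_6 (6T15), of order 360.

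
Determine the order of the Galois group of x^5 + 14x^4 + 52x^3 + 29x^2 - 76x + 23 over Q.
5

The degree of the splitting field over Q equals the order of the Galois group, so first determine the group. The polynomial f is an irreducible quintic over Q, so G = Gal(f/Q) is a transitive subgroup of S_5: one of C_5 (5T1, order 5), D_5 (5T2, order 10), F_20 (5T3, order 20), A_5 (5T4, order 60) or S_5 (5T5, order 120). The discriminant of f is 1012703329 = 31823^2, a perfect square, so G is contained in A_5. The transitive groups of degree 5 contained in A_5 are: C_5 (5T1, order 5), D_5 (5T2, order 10), A_5 (5T4, order 60). By Dedekind's theorem, for a prime p not dividing disc(f) the degrees of the irreducible factors of f mod p form the cycle type of an element of G. Factoring f modulo the 14 such primes p <= 47 (skipping 11, which divides the discriminant), each new pattern first appears at: mod 2: f = (x^5 + x^2 + 1), pattern 5; mod 23: f = (x)(x + 4)(x + 5)(x + 9)(x + 19), pattern 1+1+1+1+1. No other pattern occurs in this range, so the set of observed cycle types is {5, 1+1+1+1+1}. The candidates containing elements of all these cycle types are C_5 (5T1) of order 5, D_5 (5T2) of order 10, A_5 (5T4) of order 60; the others are excluded. The observed types are precisely the cycle types that occur in C_5 (5T1). Each of the other remaining candidates has further cycle types, and by the Chebotarev density theorem the matching factorization patterns would occur for a proportion of primes equal to their share of the group: D_5 (5T2) additionally contains elements of type 2+2+1 (5 of its 10 elements, about 50% of primes); A_5 (5T4) additionally contains elements of type 3+1+1, 2+2+1 (35 of its 60 elements, about 58% of primes). None of the 14 primes tested shows any such pattern (for each of these groups the chance of that is below 10^-4), which rules them out. Hence G = C_5 (5T1), of order 5. The Galois group C_5 (5T1) has order 5, so the splitting field has degree 5 over Q.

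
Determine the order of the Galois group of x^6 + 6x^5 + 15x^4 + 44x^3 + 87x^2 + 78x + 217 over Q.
18

The degree of the splitting field over Q equals the order of the Galois group, so first determine the group. The polynomial f is an irreducible sextic over Q, so G = Gal(f/Q) is one of the 16 transitive subgroups 6T1, ..., 6T16 of S_6. The discriminant of f is -190210142896128, which is not a perfect square, so G is not contained in A_6. The transitive groups of degree 6 not contained in A_6 are: C_6 (6T1, order 6), S_3 (6T2, order 6), D_6 (6T3, order 12), C_3 x S_3 (6T5, order 18), A_4 x C_2 (6T6, order 24), S_4 (6T8, order 24), S_3 x S_3 (6T9, order 36), S_4 x C_2 (6T11, order 48), (S_3 x S_3) : C_2 (6T13, order 72), PGL(2,5) (6T14, order 120), S_6 (6T16, order 720). By Dedekind's theorem, for a prime p not dividing disc(f) the degrees of the irreducible factors of f mod p form the cycle type of an element of G. Factoring f modulo the 33 such primes p <= 149 (skipping 2, 3, which divide the discriminant), each new pattern first appears at: mod 5: f = (x^6 + x^5 + 4x^3 + 2x^2 + 3x + 2), pattern 6; mod 7: f = (x)(x + 4)(x + 6)(x^3 + 3x^2 + 3x + 5), pattern 3+1+1+1; mod 17: f = (x^2 + 10)(x^2 + 11x + 4)(x^2 + 12x + 5), pattern 2+2+2; mod 19: f = (x^3 + 3x^2 + 3x + 10)(x^3 + 3x^2 + 3x + 16), pattern 3+3; mod 73: f = (x + 12)(x + 14)(x + 16)(x + 30)(x + 32)(x + 48), pattern 1+1+1+1+1+1. No other pattern occurs in this range, so the set of observed cycle types is {6, 3+1+1+1, 2+2+2, 3+3, 1+1+1+1+1+1}. The candidates containing elements of all these cycle types are C_3 x S_3 (6T5) of order 18, S_3 x S_3 (6T9) of order 36, (S_3 x S_3) : C_2 (6T13) of order 72, S_6 (6T16) of order 720; the others are excluded. The observed types are precisely the cycle types that occur in C_3 x S_3 (6T5). Each of the other remaining candidates has further cycle types, and by the Chebotarev density theorem the matching factorization patterns would occur for a proportion of primes equal to their share of the group: S_3 x S_3 (6T9) additionally contains elements of type 2+2+1+1 (9 of its 36 elements, about 25% of primes); (S_3 x S_3) : C_2 (6T13) additionally contains elements of type 4+2, 3+2+1, 2+2+1+1, 2+1+1+1+1 (45 of its 72 elements, about 62% of primes); S_6 (6T16) additionally contains elements of type 5+1, 4+2, 4+1+1, 3+2+1, 2+2+1+1, 2+1+1+1+1 (504 of its 720 elements, about 70% of primes). None of the 33 primes tested shows any such pattern (for each of these groups the chance of that is below 10^-4), which rules them out. Hence G = C_3 x S_3 (6T5), of order 18. The Galois group C_3 x S_3 (6T5) has order 18, so the splitting field has degree 18 over Q.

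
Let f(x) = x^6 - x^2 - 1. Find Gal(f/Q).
6T7: S_4

The polynomial f is an irreducible sextic over Q, so G = Gal(f/Q) is one of the 16 transitive subgroups 6T1, ..., 6T16 of S_6. The discriminant of f is 33856 = 184^2, a perfect square, so G is contained in A_6. The transitive groups of degree 6 contained in A_6 are: A_4 (6T4, order 12), S_4 (6T7, order 24), (C_3 x C_3) : C_4 (6T10, order 36), PSL(2,5) (6T12, order 60), A_6 (6T15, order 360). By Dedekind's theorem, for a prime p not dividing disc(f) the degrees of the irreducible factors of f mod p form the cycle type of an element of G. Factoring f modulo the 79 such primes p <= 419 (skipping 2, 23, which divide the discriminant), each new pattern first appears at: mod 3: f = (x^3 + x^2 + 2x + 1)(x^3 + 2x^2 + 2x + 2), pattern 3+3; mod 5: f = (x^2 + 3)(x^4 + 2x^2 + 3), pattern 4+2; mod 19: f = (x + 5)(x + 14)(x^2 + 9x + 15)(x^2 + 10x + 15), pattern 2+2+1+1; mod 223: f = (x + 16)(x + 57)(x + 78)(x + 145)(x + 166)(x + 207), pattern 1+1+1+1+1+1. No other pattern occurs in this range, so the set of observed cycle types is {3+3, 4+2, 2+2+1+1, 1+1+1+1+1+1}. The candidates containing elements of all these cycle types are S_4 (6T7) of order 24, (C_3 x C_3) : C_4 (6T10) of order 36, A_6 (6T15) of order 360; the others are excluded. The observed types are precisely the cycle types that occur in S_4 (6T7). Each of the other remaining candidates has further cycle types, and by the Chebotarev density theorem the matching factorization patterns would occur for a proportion of primes equal to their share of the group: (C_3 x C_3) : C_4 (6T10) additionally contains elements of type 3+1+1+1 (4 of its 36 elements, about 11% of primes); A_6 (6T15) additionally contains elements of type 5+1, 3+1+1+1 (184 of its 360 elements, about 51% of primes). None of the 79 primes tested shows any such pattern (for each of these groups the chance of that is below 10^-4), which rules them out. Hence G = S_4 (6T7), of order 24.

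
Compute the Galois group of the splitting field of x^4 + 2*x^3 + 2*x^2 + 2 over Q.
The polynomial is an irreducible quartic over Q and its discriminant is 3136 = 56^2, a perfect square, so the Galois group is contained in A_4. The resolvent cubic y^3 - 2*y^2 - 8*y + 8 is irreducible over Q. An irreducible resolvent with square discriminant gives A_4.

A_4 (order 12)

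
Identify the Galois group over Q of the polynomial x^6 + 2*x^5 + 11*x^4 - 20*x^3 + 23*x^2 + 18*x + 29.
The polynomial f is an irreducible sextic over Q, so G = Gal(f/Q) is one of the 16 transitive subgroups 6T1, ..., 6T16 of S_6. The discriminant of f is -1154968245501952, which is not a perfect square, so G is not contained in A_6. The transitive groups of degree 6 not contained in A_6 are: C_6 (6T1, order 6), S_3 (6T2, order 6), D_6 (6T3, order 12), C_3 x S_3 (6T5, order 18), A_4 x C_2 (6T6, order 24), S_4 (6T8, order 24), S_3 x S_3 (6T9, order 36), S_4 x C_2 (6T11, order 48), (S_3 x S_3) : C_2 (6T13, order 72), PGL(2,5) (6T14, order 120), S_6 (6T16, order 720). By Dedekind's theorem, for a prime p not dividing disc(f) the degrees of the irreducible factors of f mod p form the cycle type of an element of G. Factoring f modulo the 37 such primes p <= 167 (skipping 2, 7, which divide the discriminant), each new pattern first appears at: mod 3: f = (x^6 + 2x^5 + 2x^4 + x^3 + 2x^2 + 2), pattern 6; mod 11: f = (x^3 + 5x^2 + 2x + 6)(x^3 + 8x^2 + 2x + 3), pattern 3+3; mod 13: f = (x^2 + 6x + 2)(x^2 + 10x + 5)(x^2 + 12x + 12), pattern 2+2+2; mod 29: f = (x)(x + 3)(x + 12)(x + 23)(x + 25)(x + 26), pattern 1+1+1+1+1+1. No other pattern occurs in this range, so the set of observed cycle types is {6, 3+3, 2+2+2, 1+1+1+1+1+1}. The candidates containing elements of all these cycle types are C_6 (6T1) of order 6, D_6 (6T3) of order 12, C_3 x S_3 (6T5) of order 18, A_4 x C_2 (6T6) of order 24, S_3 x S_3 (6T9) of order 36, S_4 x C_2 (6T11) of order 48, (S_3 x S_3) : C_2 (6T13) of order 72, PGL(2,5) (6T14) of order 120, S_6 (6T16) of order 720; the others are excluded. The observed types are precisely the cycle types that occur in C_6 (6T1). Each of the other remaining candidates has further cycle types, and by the Chebotarev density theorem the matching factorization patterns would occur for a proportion of primes equal to their share of the group: D_6 (6T3) additionally contains elements of type 2+2+1+1 (3 of its 12 elements, about 25% of primes); C_3 x S_3 (6T5) additionally contains elements of type 3+1+1+1 (4 of its 18 elements, about 22% of primes); A_4 x C_2 (6T6) additionally contains elements of type 2+2+1+1, 2+1+1+1+1 (6 of its 24 elements, about 25% of primes); S_3 x S_3 (6T9) additionally contains elements of type 3+1+1+1, 2+2+1+1 (13 of its 36 elements, about 36% of primes); S_4 x C_2 (6T11) additionally contains elements of type 4+2, 4+1+1, 2+2+1+1, 2+1+1+1+1 (24 of its 48 elements, about 50% of primes); (S_3 x S_3) : C_2 (6T13) additionally contains elements of type 4+2, 3+2+1, 3+1+1+1, 2+2+1+1, 2+1+1+1+1 (49 of its 72 elements, about 68% of primes); PGL(2,5) (6T14) additionally contains elements of type 5+1, 4+1+1, 2+2+1+1 (69 of its 120 elements, about 58% of primes); S_6 (6T16) additionally contains elements of type 5+1, 4+2, 4+1+1, 3+2+1, 3+1+1+1, 2+2+1+1, 2+1+1+1+1 (544 of its 720 elements, about 76% of primes). None of the 37 primes tested shows any such pattern (for each of these groups the chance of that is below 10^-4), which rules them out. Hence G = C_6 (6T1), of order 6.

C_6, the cyclic group of order 6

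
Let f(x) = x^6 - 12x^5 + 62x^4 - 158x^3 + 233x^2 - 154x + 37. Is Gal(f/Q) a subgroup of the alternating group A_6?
No

The polynomial is irreducible of degree 6 over Q. Its discriminant is -15635001708544, which is not a perfect square. A Galois group lies in the alternating group exactly when the discriminant is a square in Q, so the Galois group (S_4 x C_2) is not contained in A_6.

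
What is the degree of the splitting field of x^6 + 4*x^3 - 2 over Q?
36

The degree of the splitting field over Q equals the order of the Galois group, so first determine the group. The polynomial f is an irreducible sextic over Q, so G = Gal(f/Q) is one of the 16 transitive subgroups 6T1, ..., 6T16 of S_6. The discriminant of f is 40310784, which is not a perfect square, so G is not contained in A_6. The transitive groups of degree 6 not contained in A_6 are: C_6 (6T1, order 6), S_3 (6T2, order 6), D_6 (6T3, order 12), C_3 x S_3 (6T5, order 18), A_4 x C_2 (6T6, order 24), S_4 (6T8, order 24), S_3 x S_3 (6T9, order 36), S_4 x C_2 (6T11, order 48), (S_3 x S_3) : C_2 (6T13, order 72), PGL(2,5) (6T14, order 120), S_6 (6T16, order 720). By Dedekind's theorem, for a prime p not dividing disc(f) the degrees of the irreducible factors of f mod p form the cycle type of an element of G. Factoring f modulo the 14 such primes p <= 53 (skipping 2, 3, which divide the discriminant), each new pattern first appears at: mod 5: f = (x + 1)(x + 2)(x^2 + 3x + 4)(x^2 + 4x + 1), pattern 2+2+1+1; mod 7: f = (x^6 + 4x^3 + 5), pattern 6; mod 19: f = (x + 4)(x + 6)(x + 9)(x^3 + 16), pattern 3+1+1+1; mod 31: f = (x^2 + 2x + 11)(x^2 + 10x + 27)(x^2 + 19x + 24), pattern 2+2+2; mod 43: f = (x^3 + 9)(x^3 + 38), pattern 3+3. No other pattern occurs in this range, so the set of observed cycle types is {2+2+1+1, 6, 3+1+1+1, 2+2+2, 3+3}. The candidates containing elements of all these cycle types are S_3 x S_3 (6T9) of order 36, (S_3 x S_3) : C_2 (6T13) of order 72, S_6 (6T16) of order 720; the others are excluded. The observed types are precisely the cycle types that occur in S_3 x S_3 (6T9) (apart from the identity). Each of the other remaining candidates has further cycle types, and by the Chebotarev density theorem the matching factorization patterns would occur for a proportion of primes equal to their share of the group: (S_3 x S_3) : C_2 (6T13) additionally contains elements of type 4+2, 3+2+1, 2+1+1+1+1 (36 of its 72 elements, about 50% of primes); S_6 (6T16) additionally contains elements of type 5+1, 4+2, 4+1+1, 3+2+1, 2+1+1+1+1 (459 of its 720 elements, about 64% of primes). None of the 14 primes tested shows any such pattern (for each of these groups the chance of that is below 10^-4), which rules them out. Hence G = S_3 x S_3 (6T9), of order 36. The Galois group S_3 x S_3 (6T9) has order 36, so the splitting field has degree 36 over Q.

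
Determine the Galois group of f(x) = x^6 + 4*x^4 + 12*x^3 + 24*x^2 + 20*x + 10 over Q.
S_4 x C_2 (also written S4xC2)

The polynomial f is an irreducible sextic over Q, so G = Gal(f/Q) is one of the 16 transitive subgroups 6T1, ..., 6T16 of S_6. The discriminant of f is -122931200, which is not a perfect square, so G is not contained in A_6. The transitive groups of degree 6 not contained in A_6 are: C_6 (6T1, order 6), S_3 (6T2, order 6), D_6 (6T3, order 12), C_3 x S_3 (6T5, order 18), A_4 x C_2 (6T6, order 24), S_4 (6T8, order 24), S_3 x S_3 (6T9, order 36), S_4 x C_2 (6T11, order 48), (S_3 x S_3) : C_2 (6T13, order 72), PGL(2,5) (6T14, order 120), S_6 (6T16, order 720). By Dedekind's theorem, for a prime p not dividing disc(f) the degrees of the irreducible factors of f mod p form the cycle type of an element of G. Factoring f modulo the 17 such primes p <= 71 (skipping 2, 5, 7, which divide the discriminant), each new pattern first appears at: mod 3: f = (x^3 + x^2 + 2x + 1)(x^3 + 2x^2 + 1), pattern 3+3; mod 13: f = (x^6 + 4x^4 + 12x^3 + 11x^2 + 7x + 10), pattern 6; mod 19: f = (x^2 + 10x + 11)(x^4 + 9x^3 + 17x^2 + 9x + 13), pattern 4+2; mod 23: f = (x + 5)(x + 6)(x^4 + 12x^3 + 3x^2 + 10x + 8), pattern 4+1+1; mod 53: f = (x^2 + 19x + 4)(x^2 + 37x + 3)(x^2 + 50x + 45), pattern 2+2+2; mod 59: f = (x + 39)(x + 47)(x^2 + 11x + 27)(x^2 + 21x + 58), pattern 2+2+1+1; mod 71: f = (x + 10)(x + 15)(x + 32)(x + 70)(x^2 + 15x + 46), pattern 2+1+1+1+1. No other pattern occurs in this range, so the set of observed cycle types is {3+3, 6, 4+2, 4+1+1, 2+2+2, 2+2+1+1, 2+1+1+1+1}. The candidates containing elements of all these cycle types are S_4 x C_2 (6T11) of order 48, S_6 (6T16) of order 720; the others are excluded. The observed types are precisely the cycle types that occur in S_4 x C_2 (6T11) (apart from the identity). Each of the other remaining candidates has further cycle types, and by the Chebotarev density theorem the matching factorization patterns would occur for a proportion of primes equal to their share of the group: S_6 (6T16) additionally contains elements of type 5+1, 3+2+1, 3+1+1+1 (304 of its 720 elements, about 42% of primes). None of the 17 primes tested shows any such pattern (for each of these groups the chance of that is below 10^-4), which rules them out. Hence G = S_4 x C_2 (6T11), of order 48.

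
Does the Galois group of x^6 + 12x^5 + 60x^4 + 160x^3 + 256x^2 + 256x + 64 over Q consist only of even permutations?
The polynomial is irreducible of degree 6 over Q. Its discriminant is 66039417143296 = 8126464^2, a perfect square. A Galois group lies in the alternating group exactly when the discriminant is a square in Q, so the Galois group (S_4) is contained in A_6.

Yes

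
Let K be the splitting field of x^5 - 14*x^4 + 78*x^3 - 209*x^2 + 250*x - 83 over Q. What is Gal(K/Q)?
The polynomial f is an irreducible quintic over Q, so G = Gal(f/Q) is a transitive subgroup of S_5: one of C_5 (5T1, order 5), D_5 (5T2, order 10), F_20 (5T3, order 20), A_5 (5T4, order 60) or S_5 (5T5, order 120). The discriminant of f is 373321 = 611^2, a perfect square, so G is contained in A_5. The transitive groups of degree 5 contained in A_5 are: C_5 (5T1, order 5), D_5 (5T2, order 10), A_5 (5T4, order 60). By Dedekind's theorem, for a prime p not dividing disc(f) the degrees of the irreducible factors of f mod p form the cycle type of an element of G. Factoring f modulo the 23 such primes p <= 97 (skipping 13, 47, which divide the discriminant), each new pattern first appears at: mod 2: f = (x^5 + x^2 + 1), pattern 5; mod 5: f = (x + 1)(x^2 + 2x + 4)(x^2 + 3x + 3), pattern 2+2+1; mod 83: f = (x)(x + 4)(x + 6)(x + 67)(x + 75), pattern 1+1+1+1+1. No other pattern occurs in this range, so the set of observed cycle types is {5, 2+2+1, 1+1+1+1+1}. The candidates containing elements of all these cycle types are D_5 (5T2) of order 10, A_5 (5T4) of order 60; the others are excluded. The observed types are precisely the cycle types that occur in D_5 (5T2). Each of the other remaining candidates has further cycle types, and by the Chebotarev density theorem the matching factorization patterns would occur for a proportion of primes equal to their share of the group: A_5 (5T4) additionally contains elements of type 3+1+1 (20 of its 60 elements, about 33% of primes). None of the 23 primes tested shows any such pattern (for each of these groups the chance of that is below 10^-4), which rules them out. Hence G = D_5 (5T2), of order 10.

D_5, the dihedral group of order 10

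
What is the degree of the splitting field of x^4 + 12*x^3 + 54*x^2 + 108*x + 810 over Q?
4

The degree of the splitting field over Q equals the order of the Galois group, so first determine the group. The polynomial is an irreducible quartic over Q and its discriminant is 99179645184 = 314928^2, a perfect square, so the Galois group is contained in A_4. The resolvent cubic y^3 - 54*y^2 - 1944*y + 46656 splits completely over Q, which gives the Klein four-group V_4. The Galois group V_4 (4T2) has order 4, so the splitting field has degree 4 over Q.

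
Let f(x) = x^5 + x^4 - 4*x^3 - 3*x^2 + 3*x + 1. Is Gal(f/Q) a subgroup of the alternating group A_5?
The polynomial is irreducible of degree 5 over Q. Its discriminant is 14641 = 121^2, a perfect square. A Galois group lies in the alternating group exactly when the discriminant is a square in Q, so the Galois group (C_5) is contained in A_5.

Yes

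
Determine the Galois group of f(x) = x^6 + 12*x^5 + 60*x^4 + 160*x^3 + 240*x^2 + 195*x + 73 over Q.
The polynomial f is an irreducible sextic over Q, so G = Gal(f/Q) is one of the 16 transitive subgroups 6T1, ..., 6T16 of S_6. The discriminant of f is -9059283, which is not a perfect square, so G is not contained in A_6. The transitive groups of degree 6 not contained in A_6 are: C_6 (6T1, order 6), S_3 (6T2, order 6), D_6 (6T3, order 12), C_3 x S_3 (6T5, order 18), A_4 x C_2 (6T6, order 24), S_4 (6T8, order 24), S_3 x S_3 (6T9, order 36), S_4 x C_2 (6T11, order 48), (S_3 x S_3) : C_2 (6T13, order 72), PGL(2,5) (6T14, order 120), S_6 (6T16, order 720). By Dedekind's theorem, for a prime p not dividing disc(f) the degrees of the irreducible factors of f mod p form the cycle type of an element of G. Factoring f modulo the 28 such primes p <= 127 (skipping 3, 17, 43, which divide the discriminant), each new pattern first appears at: mod 2: f = (x^6 + x + 1), pattern 6; mod 7: f = (x + 1)(x^2 + 2)(x^3 + 4x^2 + 5x + 5), pattern 3+2+1; mod 11: f = (x^2 + 6x + 10)(x^4 + 6x^3 + 3x^2 + 5x + 4), pattern 4+2; mod 13: f = (x + 7)(x + 12)(x^2 + x + 4)(x^2 + 5x + 9), pattern 2+2+1+1; mod 61: f = (x + 4)(x + 6)(x + 12)(x + 23)(x^2 + 28x + 41), pattern 2+1+1+1+1; mod 97: f = (x + 12)(x + 14)(x + 51)(x^3 + 32x^2 + 79x + 72), pattern 3+1+1+1; mod 113: f = (x^2 + 8x + 22)(x^2 + 49x + 86)(x^2 + 68x + 91), pattern 2+2+2; mod 127: f = (x^3 + 45x^2 + 59x + 52)(x^3 + 94x^2 + 89x + 82), pattern 3+3. No other pattern occurs in this range, so the set of observed cycle types is {6, 3+2+1, 4+2, 2+2+1+1, 2+1+1+1+1, 3+1+1+1, 2+2+2, 3+3}. The candidates containing elements of all these cycle types are (S_3 x S_3) : C_2 (6T13) of order 72, S_6 (6T16) of order 720; the others are excluded. The observed types are precisely the cycle types that occur in (S_3 x S_3) : C_2 (6T13) (apart from the identity). Each of the other remaining candidates has further cycle types, and by the Chebotarev density theorem the matching factorization patterns would occur for a proportion of primes equal to their share of the group: S_6 (6T16) additionally contains elements of type 5+1, 4+1+1 (234 of its 720 elements, about 32% of primes). None of the 28 primes tested shows any such pattern (for each of these groups the chance of that is below 10^-4), which rules them out. Hence G = (S_3 x S_3) : C_2 (6T13), of order 72.

(S_3 x S_3) : C_2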